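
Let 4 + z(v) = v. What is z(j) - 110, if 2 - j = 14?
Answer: -126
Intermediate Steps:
j = -12 (j = 2 - 1*14 = 2 - 14 = -12)
z(v) = -4 + v
z(j) - 110 = (-4 - 12) - 110 = -16 - 110 = -126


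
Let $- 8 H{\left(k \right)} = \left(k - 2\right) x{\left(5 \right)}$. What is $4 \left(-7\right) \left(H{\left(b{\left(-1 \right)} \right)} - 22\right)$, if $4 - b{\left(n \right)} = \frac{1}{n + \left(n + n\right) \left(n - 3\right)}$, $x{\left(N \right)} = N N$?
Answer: $\frac{1557}{2} \approx 778.5$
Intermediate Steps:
$x{\left(N \right)} = N^{2}$
$b{\left(n \right)} = 4 - \frac{1}{n + 2 n \left(-3 + n\right)}$ ($b{\left(n \right)} = 4 - \frac{1}{n + \left(n + n\right) \left(n - 3\right)} = 4 - \frac{1}{n + 2 n \left(-3 + n\right)}$)
$H{\left(k \right)} = \frac{25}{4} - \frac{25 k}{8}$ ($H{\left(k \right)} = - \frac{\left(k - 2\right) 5^{2}}{8} = - \frac{\left(-2 + k\right) 25}{8} = - \frac{-50 + 25 k}{8} = \frac{25}{4} - \frac{25 k}{8}$)
$4 \left(-7\right) \left(H{\left(b{\left(-1 \right)} \right)} - 22\right) = 4 \left(-7\right) \left(\left(\frac{25}{4} - \frac{25 \frac{-1 - -20 + 8 \left(-1\right)^{2}}{\left(-1\right) \left(-5 + 2 \left(-1\right)\right)}}{8}\right) - 22\right) = - 28 \left(\left(\frac{25}{4} - \frac{25 \left(- \frac{-1 + 20 + 8 \cdot 1}{-5 - 2}\right)}{8}\right) - 22\right) = - 28 \left(\left(\frac{25}{4} - \frac{25 \left(- \frac{-1 + 20 + 8}{-7}\right)}{8}\right) - 22\right) = - 28 \left(\left(\frac{25}{4} - \frac{25 \left(\left(-1\right) \left(- \frac{1}{7}\right) 27\right)}{8}\right) - 22\right) = - 28 \left(\left(\frac{25}{4} - \frac{675}{56}\right) - 22\right) = - 28 \left(- \frac{325}{56} - 22\right) = \left(-28\right) \left(- \frac{1557}{56}\right) = \frac{1557}{2}$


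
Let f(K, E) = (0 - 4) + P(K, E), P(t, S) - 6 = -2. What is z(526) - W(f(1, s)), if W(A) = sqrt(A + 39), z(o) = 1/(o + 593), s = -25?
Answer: 1/1119 - sqrt(39) ≈ -6.2441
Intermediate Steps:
P(t, S) = 4 (P(t, S) = 6 - 2 = 4)
z(o) = 1/(593 + o)
f(K, E) = 0 (f(K, E) = (0 - 4) + 4 = -4 + 4 = 0)
W(A) = sqrt(39 + A)
z(526) - W(f(1, s)) = 1/(593 + 526) - sqrt(39 + 0) = 1/1119 - sqrt(39)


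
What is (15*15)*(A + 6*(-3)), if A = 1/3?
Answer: -3975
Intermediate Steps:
A = ⅓ ≈ 0.33333
(15*15)*(A + 6*(-3)) = (15*15)*(⅓ + 6*(-3)) = 225*(⅓ - 18) = 225*(-53/3) = -3975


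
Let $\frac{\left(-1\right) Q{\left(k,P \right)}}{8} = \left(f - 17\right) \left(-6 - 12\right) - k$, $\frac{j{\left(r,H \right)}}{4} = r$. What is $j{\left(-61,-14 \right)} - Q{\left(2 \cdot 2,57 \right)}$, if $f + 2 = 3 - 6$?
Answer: $2892$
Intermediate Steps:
$f = -5$ ($f = -2 + \left(3 - 6\right) = -2 - 3 = -5$)
$j{\left(r,H \right)} = 4 r$
$Q{\left(k,P \right)} = -3168 + 8 k$ ($Q{\left(k,P \right)} = - 8 \left(\left(-5 - 17\right) \left(-6 - 12\right) - k\right) = - 8 \left(\left(-22\right) \left(-18\right) - k\right) = - 8 \left(396 - k\right) = -3168 + 8 k$)
$j{\left(-61,-14 \right)} - Q{\left(2 \cdot 2,57 \right)} = 4 \left(-61\right) - \left(-3168 + 8 \cdot 2 \cdot 2\right) = -244 - \left(-3168 + 8 \cdot 4\right) = -244 - \left(-3168 + 32\right) = -244 - -3136 = -244 + 3136 = 2892$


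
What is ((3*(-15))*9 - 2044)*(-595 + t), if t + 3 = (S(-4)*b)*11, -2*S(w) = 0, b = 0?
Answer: 1464502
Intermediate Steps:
S(w) = 0 (S(w) = -1/2*0 = 0)
t = -3 (t = -3 + (0*0)*11 = -3 + 0*11 = -3 + 0 = -3)
((3*(-15))*9 - 2044)*(-595 + t) = ((3*(-15))*9 - 2044)*(-595 - 3) = (-45*9 - 2044)*(-598) = (-405 - 2044)*(-598) = -2449*(-598) = 1464502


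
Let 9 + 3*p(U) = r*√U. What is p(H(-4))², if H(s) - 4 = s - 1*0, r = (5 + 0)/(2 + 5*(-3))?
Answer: 9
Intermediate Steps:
r = -5/13 (r = 5/(2 - 15) = 5/(-13) = 5*(-1/13) = -5/13 ≈ -0.38462)
H(s) = 4 + s (H(s) = 4 + (s - 1*0) = 4 + (s + 0) = 4 + s)
p(U) = -3 - 5*√U/39 (p(U) = -3 + (-5*√U/13)/3 = -3 - 5*√U/39)
p(H(-4))² = (-3 - 5*√(4 - 4)/39)² = (-3 - 5*√0/39)² = (-3 - 5/39*0)² = (-3 + 0)² = (-3)² = 9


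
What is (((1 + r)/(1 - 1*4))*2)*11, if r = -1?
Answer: 0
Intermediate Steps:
(((1 + r)/(1 - 1*4))*2)*11 = (((1 - 1)/(1 - 1*4))*2)*11 = ((0/(1 - 4))*2)*11 = ((0/(-3))*2)*11 = ((0*(-⅓))*2)*11 = (0*2)*11 = 0*11 = 0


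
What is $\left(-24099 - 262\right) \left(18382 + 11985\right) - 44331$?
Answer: $-739814818$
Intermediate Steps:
$\left(-24099 - 262\right) \left(18382 + 11985\right) - 44331 = \left(-24361\right) 30367 - 44331 = -739770487 - 44331 = -739814818$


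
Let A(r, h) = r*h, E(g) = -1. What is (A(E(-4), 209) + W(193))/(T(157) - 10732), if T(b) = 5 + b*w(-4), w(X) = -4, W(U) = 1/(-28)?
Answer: 1951/105980 ≈ 0.018409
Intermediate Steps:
W(U) = -1/28
A(r, h) = h*r
T(b) = 5 - 4*b (T(b) = 5 + b*(-4) = 5 - 4*b)
(A(E(-4), 209) + W(193))/(T(157) - 10732) = (209*(-1) - 1/28)/((5 - 4*157) - 10732) = (-209 - 1/28)/((5 - 628) - 10732) = -5853/(28*(-623 - 10732)) = -5853/28/(-11355) = -5853/28*(-1/11355) = 1951/105980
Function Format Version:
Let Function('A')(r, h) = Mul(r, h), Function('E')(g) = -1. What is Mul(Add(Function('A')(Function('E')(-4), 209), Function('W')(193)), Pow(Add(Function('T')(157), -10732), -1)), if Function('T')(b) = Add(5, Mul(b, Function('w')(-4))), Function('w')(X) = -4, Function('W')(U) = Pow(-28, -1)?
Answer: Rational(1951, 105980) ≈ 0.018409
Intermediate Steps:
Function('W')(U) = Rational(-1, 28)
Function('A')(r, h) = Mul(h, r)
Function('T')(b) = Add(5, Mul(-4, b)) (Function('T')(b) = Add(5, Mul(b, -4)) = Add(5, Mul(-4, b)))
Mul(Add(Function('A')(Function('E')(-4), 209), Function('W')(193)), Pow(Add(Function('T')(157), -10732), -1)) = Mul(Add(Mul(209, -1), Rational(-1, 28)), Pow(Add(Add(5, Mul(-4, 157)), -10732), -1)) = Mul(Add(-209, Rational(-1, 28)), Pow(Add(Add(5, -628), -10732), -1)) = Mul(Rational(-5853, 28), Pow(Add(-623, -10732), -1)) = Mul(Rational(-5853, 28), Pow(-11355, -1)) = Mul(Rational(-5853, 28), Rational(-1, 11355)) = Rational(1951, 105980)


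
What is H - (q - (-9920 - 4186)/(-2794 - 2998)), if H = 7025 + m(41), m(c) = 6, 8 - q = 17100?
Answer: 69867261/2896 ≈ 24125.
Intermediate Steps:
q = -17092 (q = 8 - 1*17100 = 8 - 17100 = -17092)
H = 7031 (H = 7025 + 6 = 7031)
H - (q - (-9920 - 4186)/(-2794 - 2998)) = 7031 - (-17092 - (-9920 - 4186)/(-2794 - 2998)) = 7031 - (-17092 - (-14106)/(-5792)) = 7031 - (-17092 - (-14106)*(-1)/5792) = 7031 - (-17092 - 1*7053/2896) = 7031 - (-17092 - 7053/2896) = 7031 - 1*(-49505485/2896) = 7031 + 49505485/2896 = 69867261/2896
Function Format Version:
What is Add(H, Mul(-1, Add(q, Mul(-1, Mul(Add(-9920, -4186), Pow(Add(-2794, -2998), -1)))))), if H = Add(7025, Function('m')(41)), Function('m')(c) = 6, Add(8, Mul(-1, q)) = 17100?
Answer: Rational(69867261, 2896) ≈ 24125.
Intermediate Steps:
q = -17092 (q = Add(8, Mul(-1, 17100)) = Add(8, -17100) = -17092)
H = 7031 (H = Add(7025, 6) = 7031)
Add(H, Mul(-1, Add(q, Mul(-1, Mul(Add(-9920, -4186), Pow(Add(-2794, -2998), -1)))))) = Add(7031, Mul(-1, Add(-17092, Mul(-1, Mul(Add(-9920, -4186), Pow(Add(-2794, -2998), -1)))))) = Add(7031, Mul(-1, Add(-17092, Mul(-1, Mul(-14106, Pow(-5792, -1)))))) = Add(7031, Mul(-1, Add(-17092, Mul(-1, Mul(-14106, Rational(-1, 5792)))))) = Add(7031, Mul(-1, Add(-17092, Mul(-1, Rational(7053, 2896))))) = Add(7031, Mul(-1, Add(-17092, Rational(-7053, 2896)))) = Add(7031, Mul(-1, Rational(-49505485, 2896))) = Add(7031, Rational(49505485, 2896)) = Rational(69867261, 2896)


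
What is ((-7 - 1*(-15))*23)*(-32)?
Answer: -5888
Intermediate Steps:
((-7 - 1*(-15))*23)*(-32) = ((-7 + 15)*23)*(-32) = (8*23)*(-32) = 184*(-32) = -5888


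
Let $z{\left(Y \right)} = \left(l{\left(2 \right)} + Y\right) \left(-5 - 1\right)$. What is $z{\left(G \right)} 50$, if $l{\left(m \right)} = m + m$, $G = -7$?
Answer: $900$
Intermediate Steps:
$l{\left(m \right)} = 2 m$
$z{\left(Y \right)} = -24 - 6 Y$ ($z{\left(Y \right)} = \left(2 \cdot 2 + Y\right) \left(-5 - 1\right) = \left(4 + Y\right) \left(-6\right) = -24 - 6 Y$)
$z{\left(G \right)} 50 = \left(-24 - -42\right) 50 = \left(-24 + 42\right) 50 = 18 \cdot 50 = 900$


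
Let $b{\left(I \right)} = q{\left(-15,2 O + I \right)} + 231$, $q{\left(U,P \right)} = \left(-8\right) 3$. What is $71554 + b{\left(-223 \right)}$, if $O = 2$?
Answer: $71761$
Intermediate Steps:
$q{\left(U,P \right)} = -24$
$b{\left(I \right)} = 207$ ($b{\left(I \right)} = -24 + 231 = 207$)
$71554 + b{\left(-223 \right)} = 71554 + 207 = 71761$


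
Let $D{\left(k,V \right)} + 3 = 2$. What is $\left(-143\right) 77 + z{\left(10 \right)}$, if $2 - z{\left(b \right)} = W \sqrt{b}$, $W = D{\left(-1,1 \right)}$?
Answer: $-11009 + \sqrt{10} \approx -11006.0$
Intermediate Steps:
$D{\left(k,V \right)} = -1$ ($D{\left(k,V \right)} = -3 + 2 = -1$)
$W = -1$
$z{\left(b \right)} = 2 + \sqrt{b}$ ($z{\left(b \right)} = 2 - - \sqrt{b} = 2 + \sqrt{b}$)
$\left(-143\right) 77 + z{\left(10 \right)} = \left(-143\right) 77 + \left(2 + \sqrt{10}\right) = -11011 + \left(2 + \sqrt{10}\right) = -11009 + \sqrt{10}$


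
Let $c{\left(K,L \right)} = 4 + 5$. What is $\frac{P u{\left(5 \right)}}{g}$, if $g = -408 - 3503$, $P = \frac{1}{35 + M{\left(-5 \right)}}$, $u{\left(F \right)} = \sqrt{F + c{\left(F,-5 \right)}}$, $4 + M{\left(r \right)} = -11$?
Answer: $- \frac{\sqrt{14}}{78220} \approx -4.7835 \cdot 10^{-5}$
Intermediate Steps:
$c{\left(K,L \right)} = 9$
$M{\left(r \right)} = -15$ ($M{\left(r \right)} = -4 - 11 = -15$)
$u{\left(F \right)} = \sqrt{9 + F}$ ($u{\left(F \right)} = \sqrt{F + 9} = \sqrt{9 + F}$)
$P = \frac{1}{20}$ ($P = \frac{1}{35 - 15} = \frac{1}{20} \approx 0.05$)
$g = -3911$ ($g = -408 - 3503 = -3911$)
$\frac{P u{\left(5 \right)}}{g} = \frac{\frac{1}{20} \sqrt{9 + 5}}{-3911} = \frac{\sqrt{14}}{20} \left(- \frac{1}{3911}\right) = - \frac{\sqrt{14}}{78220}$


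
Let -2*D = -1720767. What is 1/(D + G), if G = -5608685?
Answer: -2/9496603 ≈ -2.1060e-7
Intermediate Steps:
D = 1720767/2 (D = -1/2*(-1720767) = 1720767/2 ≈ 8.6038e+5)
1/(D + G) = 1/(1720767/2 - 5608685) = 1/(-9496603/2) = -2/9496603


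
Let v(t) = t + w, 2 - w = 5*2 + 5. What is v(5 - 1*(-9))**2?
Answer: 1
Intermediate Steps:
w = -13 (w = 2 - (5*2 + 5) = 2 - (10 + 5) = 2 - 1*15 = 2 - 15 = -13)
v(t) = -13 + t (v(t) = t - 13 = -13 + t)
v(5 - 1*(-9))**2 = (-13 + (5 - 1*(-9)))**2 = (-13 + (5 + 9))**2 = (-13 + 14)**2 = 1**2 = 1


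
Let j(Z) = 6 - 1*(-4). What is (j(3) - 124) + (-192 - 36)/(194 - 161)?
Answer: -1330/11 ≈ -120.91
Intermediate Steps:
j(Z) = 10 (j(Z) = 6 + 4 = 10)
(j(3) - 124) + (-192 - 36)/(194 - 161) = (10 - 124) + (-192 - 36)/(194 - 161) = -114 - 228/33 = -114 - 228*1/33 = -114 - 76/11 = -1330/11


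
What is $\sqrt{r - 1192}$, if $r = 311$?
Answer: $i \sqrt{881} \approx 29.682 i$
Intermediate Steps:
$\sqrt{r - 1192} = \sqrt{311 - 1192} = \sqrt{-881} = i \sqrt{881}$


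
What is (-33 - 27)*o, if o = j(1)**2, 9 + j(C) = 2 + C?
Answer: -2160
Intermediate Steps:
j(C) = -7 + C (j(C) = -9 + (2 + C) = -7 + C)
o = 36 (o = (-7 + 1)**2 = (-6)**2 = 36)
(-33 - 27)*o = (-33 - 27)*36 = -60*36 = -2160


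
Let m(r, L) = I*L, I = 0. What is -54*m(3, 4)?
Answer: 0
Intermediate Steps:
m(r, L) = 0 (m(r, L) = 0*L = 0)
-54*m(3, 4) = -54*0 = 0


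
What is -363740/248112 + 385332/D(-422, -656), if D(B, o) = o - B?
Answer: -1329036227/806364 ≈ -1648.2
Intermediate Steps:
-363740/248112 + 385332/D(-422, -656) = -363740/248112 + 385332/(-656 - 1*(-422)) = -363740*1/248112 + 385332/(-656 + 422) = -90935/62028 + 385332/(-234) = -90935/62028 + 385332*(-1/234) = -90935/62028 - 64222/39 = -1329036227/806364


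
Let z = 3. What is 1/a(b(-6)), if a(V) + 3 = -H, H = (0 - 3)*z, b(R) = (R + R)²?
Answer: ⅙ ≈ 0.16667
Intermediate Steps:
b(R) = 4*R² (b(R) = (2*R)² = 4*R²)
H = -9 (H = (0 - 3)*3 = -3*3 = -9)
a(V) = 6 (a(V) = -3 - 1*(-9) = -3 + 9 = 6)
1/a(b(-6)) = 1/6 = ⅙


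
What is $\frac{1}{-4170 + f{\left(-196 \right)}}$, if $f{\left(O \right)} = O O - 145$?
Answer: $\frac{1}{34101} \approx 2.9325 \cdot 10^{-5}$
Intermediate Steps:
$f{\left(O \right)} = -145 + O^{2}$ ($f{\left(O \right)} = O^{2} - 145 = -145 + O^{2}$)
$\frac{1}{-4170 + f{\left(-196 \right)}} = \frac{1}{-4170 - \left(145 - \left(-196\right)^{2}\right)} = \frac{1}{-4170 + \left(-145 + 38416\right)} = \frac{1}{-4170 + 38271} = \frac{1}{34101}$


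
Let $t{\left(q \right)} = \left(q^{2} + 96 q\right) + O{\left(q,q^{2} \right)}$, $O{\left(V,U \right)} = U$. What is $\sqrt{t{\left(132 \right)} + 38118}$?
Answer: $\sqrt{85638} \approx 292.64$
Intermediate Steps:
$t{\left(q \right)} = 2 q^{2} + 96 q$ ($t{\left(q \right)} = \left(q^{2} + 96 q\right) + q^{2} = 2 q^{2} + 96 q$)
$\sqrt{t{\left(132 \right)} + 38118} = \sqrt{2 \cdot 132 \left(48 + 132\right) + 38118} = \sqrt{2 \cdot 132 \cdot 180 + 38118} = \sqrt{47520 + 38118} = \sqrt{85638}$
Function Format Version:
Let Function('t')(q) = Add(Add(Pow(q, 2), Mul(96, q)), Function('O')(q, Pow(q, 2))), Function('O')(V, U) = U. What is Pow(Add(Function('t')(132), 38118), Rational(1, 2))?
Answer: Pow(85638, Rational(1, 2)) ≈ 292.64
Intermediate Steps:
Function('t')(q) = Add(Mul(2, Pow(q, 2)), Mul(96, q)) (Function('t')(q) = Add(Add(Pow(q, 2), Mul(96, q)), Pow(q, 2)) = Add(Mul(2, Pow(q, 2)), Mul(96, q)))
Pow(Add(Function('t')(132), 38118), Rational(1, 2)) = Pow(Add(Mul(2, 132, Add(48, 132)), 38118), Rational(1, 2)) = Pow(Add(Mul(2, 132, 180), 38118), Rational(1, 2)) = Pow(Add(47520, 38118), Rational(1, 2)) = Pow(85638, Rational(1, 2))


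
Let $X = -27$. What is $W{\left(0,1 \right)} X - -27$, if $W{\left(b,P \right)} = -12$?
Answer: $351$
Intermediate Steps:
$W{\left(0,1 \right)} X - -27 = \left(-12\right) \left(-27\right) - -27 = 324 + 27 = 351$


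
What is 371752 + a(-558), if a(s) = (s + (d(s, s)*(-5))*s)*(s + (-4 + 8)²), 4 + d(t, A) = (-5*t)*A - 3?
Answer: 2354203327048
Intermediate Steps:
d(t, A) = -7 - 5*A*t (d(t, A) = -4 + ((-5*t)*A - 3) = -4 + (-5*A*t - 3) = -4 + (-3 - 5*A*t) = -7 - 5*A*t)
a(s) = (16 + s)*(s + s*(35 + 25*s²)) (a(s) = (s + ((-7 - 5*s*s)*(-5))*s)*(s + (-4 + 8)²) = (s + ((-7 - 5*s²)*(-5))*s)*(s + 4²) = (s + (35 + 25*s²)*s)*(s + 16) = (s + s*(35 + 25*s²))*(16 + s) = (16 + s)*(s + s*(35 + 25*s²)))
371752 + a(-558) = 371752 - 558*(576 + 25*(-558)³ + 36*(-558) + 400*(-558)²) = 371752 - 558*(576 + 25*(-173741112) - 20088 + 400*311364) = 371752 - 558*(576 - 4343527800 - 20088 + 124545600) = 371752 - 558*(-4219001712) = 371752 + 2354202955296 = 2354203327048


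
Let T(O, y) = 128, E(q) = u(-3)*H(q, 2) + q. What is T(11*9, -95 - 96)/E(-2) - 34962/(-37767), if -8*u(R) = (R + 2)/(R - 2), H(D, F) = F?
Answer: -31750026/516149 ≈ -61.513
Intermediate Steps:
u(R) = -(2 + R)/(8*(-2 + R)) (u(R) = -(R + 2)/(8*(R - 2)) = -(2 + R)/(8*(-2 + R)))
E(q) = -1/20 + q (E(q) = ((-2 - 1*(-3))/(8*(-2 - 3)))*2 + q = ((⅛)*(-2 + 3)/(-5))*2 + q = ((⅛)*(-⅕)*1)*2 + q = -1/40*2 + q = -1/20 + q)
T(11*9, -95 - 96)/E(-2) - 34962/(-37767) = 128/(-1/20 - 2) - 34962/(-37767) = 128/(-41/20) - 34962*(-1/37767) = 128*(-20/41) + 11654/12589 = -2560/41 + 11654/12589 = -31750026/516149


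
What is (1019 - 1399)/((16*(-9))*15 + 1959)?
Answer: 380/201 ≈ 1.8905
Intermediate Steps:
(1019 - 1399)/((16*(-9))*15 + 1959) = -380/(-144*15 + 1959) = -380/(-2160 + 1959) = -380/(-201) = -380*(-1/201) = 380/201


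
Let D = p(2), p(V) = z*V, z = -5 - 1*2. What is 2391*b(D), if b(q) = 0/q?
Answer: 0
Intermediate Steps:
z = -7 (z = -5 - 2 = -7)
p(V) = -7*V
D = -14 (D = -7*2 = -14)
b(q) = 0
2391*b(D) = 2391*0 = 0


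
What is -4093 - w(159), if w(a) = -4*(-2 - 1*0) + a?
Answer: -4260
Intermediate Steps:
w(a) = 8 + a (w(a) = -4*(-2 + 0) + a = -4*(-2) + a = 8 + a)
-4093 - w(159) = -4093 - (8 + 159) = -4093 - 1*167 = -4093 - 167 = -4260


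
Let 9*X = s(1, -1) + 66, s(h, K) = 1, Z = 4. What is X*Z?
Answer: 268/9 ≈ 29.778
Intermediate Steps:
X = 67/9 (X = (1 + 66)/9 = (⅑)*67 = 67/9 ≈ 7.4444)
X*Z = (67/9)*4 = 268/9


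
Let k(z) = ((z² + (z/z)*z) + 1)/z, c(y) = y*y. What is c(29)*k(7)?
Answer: 47937/7 ≈ 6848.1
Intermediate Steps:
c(y) = y²
k(z) = (1 + z + z²)/z (k(z) = ((z² + 1*z) + 1)/z = ((z² + z) + 1)/z = ((z + z²) + 1)/z = (1 + z + z²)/z)
c(29)*k(7) = 29²*(1 + 7 + 1/7) = 841*(1 + 7 + ⅐) = 841*(57/7) = 47937/7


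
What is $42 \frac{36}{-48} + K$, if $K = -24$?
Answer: $- \frac{111}{2} \approx -55.5$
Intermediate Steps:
$42 \frac{36}{-48} + K = 42 \frac{36}{-48} - 24 = 42 \cdot 36 \left(- \frac{1}{48}\right) - 24 = 42 \left(- \frac{3}{4}\right) - 24 = - \frac{63}{2} - 24 = - \frac{111}{2}$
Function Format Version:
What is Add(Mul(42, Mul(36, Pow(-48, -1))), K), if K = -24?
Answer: Rational(-111, 2) ≈ -55.500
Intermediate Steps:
Add(Mul(42, Mul(36, Pow(-48, -1))), K) = Add(Mul(42, Mul(36, Pow(-48, -1))), -24) = Add(Mul(42, Mul(36, Rational(-1, 48))), -24) = Add(Mul(42, Rational(-3, 4)), -24) = Add(Rational(-63, 2), -24) = Rational(-111, 2)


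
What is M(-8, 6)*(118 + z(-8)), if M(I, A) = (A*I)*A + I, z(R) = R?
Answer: -32560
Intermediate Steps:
M(I, A) = I + I*A**2 (M(I, A) = I*A**2 + I = I + I*A**2)
M(-8, 6)*(118 + z(-8)) = (-8*(1 + 6**2))*(118 - 8) = -8*(1 + 36)*110 = -8*37*110 = -296*110 = -32560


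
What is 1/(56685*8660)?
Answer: 1/490892100 ≈ 2.0371e-9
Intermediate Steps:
1/(56685*8660) = (1/56685)*(1/8660) = 1/490892100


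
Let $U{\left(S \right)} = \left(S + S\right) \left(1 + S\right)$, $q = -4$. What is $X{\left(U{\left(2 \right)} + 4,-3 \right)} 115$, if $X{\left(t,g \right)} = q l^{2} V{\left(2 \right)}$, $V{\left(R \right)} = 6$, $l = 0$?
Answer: $0$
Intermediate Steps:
$U{\left(S \right)} = 2 S \left(1 + S\right)$
$X{\left(t,g \right)} = 0$ ($X{\left(t,g \right)} = - 4 \cdot 0^{2} \cdot 6 = \left(-4\right) 0 \cdot 6 = 0 \cdot 6 = 0$)
$X{\left(U{\left(2 \right)} + 4,-3 \right)} 115 = 0 \cdot 115 = 0$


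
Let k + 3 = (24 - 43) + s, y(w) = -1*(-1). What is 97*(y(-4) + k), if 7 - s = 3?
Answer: -1649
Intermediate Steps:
s = 4 (s = 7 - 1*3 = 7 - 3 = 4)
y(w) = 1
k = -18 (k = -3 + ((24 - 43) + 4) = -3 + (-19 + 4) = -3 - 15 = -18)
97*(y(-4) + k) = 97*(1 - 18) = 97*(-17) = -1649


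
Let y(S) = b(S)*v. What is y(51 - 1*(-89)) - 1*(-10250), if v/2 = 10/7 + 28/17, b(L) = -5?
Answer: 1216090/119 ≈ 10219.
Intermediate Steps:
v = 732/119 (v = 2*(10/7 + 28/17) = 2*(366/119) = 732/119 ≈ 6.1513)
y(S) = -3660/119 (y(S) = -5*732/119 = -3660/119)
y(51 - 1*(-89)) - 1*(-10250) = -3660/119 - 1*(-10250) = -3660/119 + 10250 = 1216090/119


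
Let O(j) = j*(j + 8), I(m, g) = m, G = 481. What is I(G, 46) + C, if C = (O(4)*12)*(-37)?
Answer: -20831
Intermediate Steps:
O(j) = j*(8 + j)
C = -21312 (C = ((4*(8 + 4))*12)*(-37) = ((4*12)*12)*(-37) = (48*12)*(-37) = 576*(-37) = -21312)
I(G, 46) + C = 481 - 21312 = -20831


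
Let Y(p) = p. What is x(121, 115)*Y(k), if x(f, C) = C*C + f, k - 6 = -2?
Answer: 53384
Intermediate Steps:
k = 4 (k = 6 - 2 = 4)
x(f, C) = f + C**2 (x(f, C) = C**2 + f = f + C**2)
x(121, 115)*Y(k) = (121 + 115**2)*4 = (121 + 13225)*4 = 13346*4 = 53384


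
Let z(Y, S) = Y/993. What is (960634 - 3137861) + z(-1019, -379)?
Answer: -2161987430/993 ≈ -2.1772e+6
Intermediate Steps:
z(Y, S) = Y/993 (z(Y, S) = Y*(1/993) = Y/993)
(960634 - 3137861) + z(-1019, -379) = (960634 - 3137861) + (1/993)*(-1019) = -2177227 - 1019/993 = -2161987430/993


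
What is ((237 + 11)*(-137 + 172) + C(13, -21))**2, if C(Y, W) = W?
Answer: 74978281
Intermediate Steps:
((237 + 11)*(-137 + 172) + C(13, -21))**2 = ((237 + 11)*(-137 + 172) - 21)**2 = (248*35 - 21)**2 = (8680 - 21)**2 = 8659**2 = 74978281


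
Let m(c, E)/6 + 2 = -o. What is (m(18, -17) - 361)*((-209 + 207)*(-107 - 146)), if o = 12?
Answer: -225170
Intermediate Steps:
m(c, E) = -84 (m(c, E) = -12 + 6*(-1*12) = -12 + 6*(-12) = -12 - 72 = -84)
(m(18, -17) - 361)*((-209 + 207)*(-107 - 146)) = (-84 - 361)*((-209 + 207)*(-107 - 146)) = -(-890)*(-253) = -445*506 = -225170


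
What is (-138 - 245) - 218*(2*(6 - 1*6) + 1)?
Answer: -601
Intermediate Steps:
(-138 - 245) - 218*(2*(6 - 1*6) + 1) = -383 - 218*(2*(6 - 6) + 1) = -383 - 218*(2*0 + 1) = -383 - 218*(0 + 1) = -383 - 218*1 = -383 - 218 = -601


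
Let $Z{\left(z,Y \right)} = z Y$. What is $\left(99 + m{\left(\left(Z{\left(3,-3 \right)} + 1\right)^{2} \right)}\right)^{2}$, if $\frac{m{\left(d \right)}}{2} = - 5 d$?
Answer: $292681$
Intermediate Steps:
$Z{\left(z,Y \right)} = Y z$
$m{\left(d \right)} = - 10 d$ ($m{\left(d \right)} = 2 \left(- 5 d\right) = - 10 d$)
$\left(99 + m{\left(\left(Z{\left(3,-3 \right)} + 1\right)^{2} \right)}\right)^{2} = \left(99 - 10 \left(\left(-3\right) 3 + 1\right)^{2}\right)^{2} = \left(99 - 10 \left(-9 + 1\right)^{2}\right)^{2} = \left(99 - 10 \left(-8\right)^{2}\right)^{2} = \left(99 - 640\right)^{2} = \left(-541\right)^{2} = 292681$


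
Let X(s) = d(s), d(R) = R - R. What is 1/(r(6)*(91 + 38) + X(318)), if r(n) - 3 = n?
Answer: 1/1161 ≈ 0.00086133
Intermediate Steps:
r(n) = 3 + n
d(R) = 0
X(s) = 0
1/(r(6)*(91 + 38) + X(318)) = 1/((3 + 6)*(91 + 38) + 0) = 1/(9*129 + 0) = 1/(1161 + 0) = 1/1161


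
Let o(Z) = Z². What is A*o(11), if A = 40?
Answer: 4840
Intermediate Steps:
A*o(11) = 40*11² = 40*121 = 4840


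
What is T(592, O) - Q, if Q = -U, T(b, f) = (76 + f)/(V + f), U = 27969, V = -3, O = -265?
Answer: 7495881/268 ≈ 27970.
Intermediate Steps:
T(b, f) = (76 + f)/(-3 + f)
Q = -27969 (Q = -1*27969 = -27969)
T(592, O) - Q = (76 - 265)/(-3 - 265) - 1*(-27969) = -189/(-268) + 27969 = -1/268*(-189) + 27969 = 189/268 + 27969 = 7495881/268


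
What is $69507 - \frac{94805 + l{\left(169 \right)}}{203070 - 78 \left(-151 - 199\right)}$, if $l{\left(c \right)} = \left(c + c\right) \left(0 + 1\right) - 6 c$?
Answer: $\frac{2287461923}{32910} \approx 69507.0$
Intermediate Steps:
$l{\left(c \right)} = - 4 c$ ($l{\left(c \right)} = 2 c 1 - 6 c = 2 c - 6 c = - 4 c$)
$69507 - \frac{94805 + l{\left(169 \right)}}{203070 - 78 \left(-151 - 199\right)} = 69507 - \frac{94805 - 676}{203070 - 78 \left(-151 - 199\right)} = 69507 - \frac{94805 - 676}{203070 - -27300} = 69507 - \frac{94129}{203070 + 27300} = 69507 - \frac{94129}{230370} = 69507 - 94129 \cdot \frac{1}{230370} = 69507 - \frac{13447}{32910} = \frac{2287461923}{32910}$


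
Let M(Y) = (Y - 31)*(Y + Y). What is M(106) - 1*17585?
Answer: -1685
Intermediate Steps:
M(Y) = 2*Y*(-31 + Y) (M(Y) = (-31 + Y)*(2*Y) = 2*Y*(-31 + Y))
M(106) - 1*17585 = 2*106*(-31 + 106) - 1*17585 = 2*106*75 - 17585 = 15900 - 17585 = -1685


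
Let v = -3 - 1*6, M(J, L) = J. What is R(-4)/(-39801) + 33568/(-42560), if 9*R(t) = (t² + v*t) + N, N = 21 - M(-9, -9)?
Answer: -375870301/476417970 ≈ -0.78895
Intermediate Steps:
v = -9 (v = -3 - 6 = -9)
N = 30 (N = 21 - 1*(-9) = 21 + 9 = 30)
R(t) = 10/3 - t + t²/9 (R(t) = ((t² - 9*t) + 30)/9 = (30 + t² - 9*t)/9 = 10/3 - t + t²/9)
R(-4)/(-39801) + 33568/(-42560) = (10/3 - 1*(-4) + (⅑)*(-4)²)/(-39801) + 33568/(-42560) = (10/3 + 4 + (⅑)*16)*(-1/39801) + 33568*(-1/42560) = (10/3 + 4 + 16/9)*(-1/39801) - 1049/1330 = (82/9)*(-1/39801) - 1049/1330 = -82/358209 - 1049/1330 = -375870301/476417970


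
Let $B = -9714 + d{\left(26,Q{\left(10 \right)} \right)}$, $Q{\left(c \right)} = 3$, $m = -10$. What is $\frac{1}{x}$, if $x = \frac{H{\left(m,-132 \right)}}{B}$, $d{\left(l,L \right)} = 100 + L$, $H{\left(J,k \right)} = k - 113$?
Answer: $\frac{1373}{35} \approx 39.229$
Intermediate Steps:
$H{\left(J,k \right)} = -113 + k$
$B = -9611$ ($B = -9714 + \left(100 + 3\right) = -9714 + 103 = -9611$)
$x = \frac{35}{1373}$ ($x = \frac{-113 - 132}{-9611} = \left(-245\right) \left(- \frac{1}{9611}\right) = \frac{35}{1373} \approx 0.025492$)
$\frac{1}{x} = \frac{1}{\frac{35}{1373}} = \frac{1373}{35}$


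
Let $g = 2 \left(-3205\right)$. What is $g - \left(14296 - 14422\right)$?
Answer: $-6284$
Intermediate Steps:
$g = -6410$
$g - \left(14296 - 14422\right) = -6410 - \left(14296 - 14422\right) = -6410 - -126 = -6410 + 126 = -6284$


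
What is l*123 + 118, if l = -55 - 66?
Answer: -14765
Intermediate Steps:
l = -121
l*123 + 118 = -121*123 + 118 = -14883 + 118 = -14765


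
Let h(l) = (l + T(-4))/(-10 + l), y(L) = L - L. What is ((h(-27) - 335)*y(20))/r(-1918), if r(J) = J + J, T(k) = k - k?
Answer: 0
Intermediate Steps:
T(k) = 0
r(J) = 2*J
y(L) = 0
h(l) = l/(-10 + l) (h(l) = (l + 0)/(-10 + l) = l/(-10 + l))
((h(-27) - 335)*y(20))/r(-1918) = ((-27/(-10 - 27) - 335)*0)/((2*(-1918))) = ((-27/(-37) - 335)*0)/(-3836) = ((-27*(-1/37) - 335)*0)*(-1/3836) = ((27/37 - 335)*0)*(-1/3836) = -12368/37*0*(-1/3836) = 0*(-1/3836) = 0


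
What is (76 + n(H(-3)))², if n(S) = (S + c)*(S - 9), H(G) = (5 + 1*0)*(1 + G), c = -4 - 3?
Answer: 159201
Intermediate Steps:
c = -7
H(G) = 5 + 5*G (H(G) = (5 + 0)*(1 + G) = 5*(1 + G) = 5 + 5*G)
n(S) = (-9 + S)*(-7 + S) (n(S) = (S - 7)*(S - 9) = (-7 + S)*(-9 + S) = (-9 + S)*(-7 + S))
(76 + n(H(-3)))² = (76 + (63 + (5 + 5*(-3))² - 16*(5 + 5*(-3))))² = (76 + (63 + (5 - 15)² - 16*(5 - 15)))² = (76 + (63 + (-10)² - 16*(-10)))² = (76 + (63 + 100 + 160))² = (76 + 323)² = 399² = 159201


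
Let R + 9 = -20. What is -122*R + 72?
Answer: 3610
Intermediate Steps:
R = -29 (R = -9 - 20 = -29)
-122*R + 72 = -122*(-29) + 72 = 3538 + 72 = 3610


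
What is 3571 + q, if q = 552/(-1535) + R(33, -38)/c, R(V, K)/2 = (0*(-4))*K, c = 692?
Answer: 5480933/1535 ≈ 3570.6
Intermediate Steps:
R(V, K) = 0 (R(V, K) = 2*((0*(-4))*K) = 2*(0*K) = 2*0 = 0)
q = -552/1535 (q = 552/(-1535) + 0/692 = 552*(-1/1535) + 0*(1/692) = -552/1535 + 0 = -552/1535 ≈ -0.35961)
3571 + q = 3571 - 552/1535 = 5480933/1535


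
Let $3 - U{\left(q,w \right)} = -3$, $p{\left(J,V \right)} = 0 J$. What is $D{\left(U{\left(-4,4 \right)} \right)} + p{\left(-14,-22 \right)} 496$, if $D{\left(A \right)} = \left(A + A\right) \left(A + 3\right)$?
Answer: $108$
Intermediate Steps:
$p{\left(J,V \right)} = 0$
$U{\left(q,w \right)} = 6$ ($U{\left(q,w \right)} = 3 - -3 = 3 + 3 = 6$)
$D{\left(A \right)} = 2 A \left(3 + A\right)$
$D{\left(U{\left(-4,4 \right)} \right)} + p{\left(-14,-22 \right)} 496 = 2 \cdot 6 \left(3 + 6\right) + 0 \cdot 496 = 2 \cdot 6 \cdot 9 + 0 = 108 + 0 = 108$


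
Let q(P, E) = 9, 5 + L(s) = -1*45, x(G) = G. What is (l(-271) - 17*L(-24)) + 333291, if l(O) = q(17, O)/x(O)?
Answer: 90552202/271 ≈ 3.3414e+5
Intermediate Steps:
L(s) = -50 (L(s) = -5 - 1*45 = -5 - 45 = -50)
l(O) = 9/O
(l(-271) - 17*L(-24)) + 333291 = (9/(-271) - 17*(-50)) + 333291 = (9*(-1/271) + 850) + 333291 = (-9/271 + 850) + 333291 = 230341/271 + 333291 = 90552202/271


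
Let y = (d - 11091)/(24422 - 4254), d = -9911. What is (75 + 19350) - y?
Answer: 195892201/10084 ≈ 19426.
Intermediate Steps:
y = -10501/10084 (y = (-9911 - 11091)/(24422 - 4254) = -21002/20168 = -21002*1/20168 = -10501/10084 ≈ -1.0414)
(75 + 19350) - y = (75 + 19350) - 1*(-10501/10084) = 19425 + 10501/10084 = 195892201/10084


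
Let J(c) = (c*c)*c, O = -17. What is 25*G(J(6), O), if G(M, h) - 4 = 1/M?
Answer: 21625/216 ≈ 100.12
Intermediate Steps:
J(c) = c³ (J(c) = c²*c = c³)
G(M, h) = 4 + 1/M
25*G(J(6), O) = 25*(4 + 1/(6³)) = 25*(4 + 1/216) = 25*(865/216) = 21625/216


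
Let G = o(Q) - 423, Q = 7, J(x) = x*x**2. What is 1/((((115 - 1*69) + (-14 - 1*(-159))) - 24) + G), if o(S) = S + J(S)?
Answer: 1/94 ≈ 0.010638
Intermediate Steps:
J(x) = x**3
o(S) = S + S**3
G = -73 (G = (7 + 7**3) - 423 = (7 + 343) - 423 = 350 - 423 = -73)
1/((((115 - 1*69) + (-14 - 1*(-159))) - 24) + G) = 1/((((115 - 1*69) + (-14 - 1*(-159))) - 24) - 73) = 1/((((115 - 69) + (-14 + 159)) - 24) - 73) = 1/(((46 + 145) - 24) - 73) = 1/((191 - 24) - 73) = 1/(167 - 73) = 1/94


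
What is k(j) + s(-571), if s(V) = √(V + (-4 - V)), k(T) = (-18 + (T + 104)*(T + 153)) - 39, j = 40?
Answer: 27735 + 2*I ≈ 27735.0 + 2.0*I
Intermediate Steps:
k(T) = -57 + (104 + T)*(153 + T) (k(T) = (-18 + (104 + T)*(153 + T)) - 39 = -57 + (104 + T)*(153 + T))
s(V) = 2*I (s(V) = √(-4) = 2*I)
k(j) + s(-571) = (15855 + 40² + 257*40) + 2*I = (15855 + 1600 + 10280) + 2*I = 27735 + 2*I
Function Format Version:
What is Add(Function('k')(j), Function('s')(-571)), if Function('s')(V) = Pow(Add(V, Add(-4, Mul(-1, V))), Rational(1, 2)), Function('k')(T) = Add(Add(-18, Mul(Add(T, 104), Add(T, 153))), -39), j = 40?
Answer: Add(27735, Mul(2, I)) ≈ Add(27735., Mul(2.0000, I))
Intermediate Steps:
Function('k')(T) = Add(-57, Mul(Add(104, T), Add(153, T))) (Function('k')(T) = Add(Add(-18, Mul(Add(104, T), Add(153, T))), -39) = Add(-57, Mul(Add(104, T), Add(153, T))))
Function('s')(V) = Mul(2, I) (Function('s')(V) = Pow(-4, Rational(1, 2)) = Mul(2, I))
Add(Function('k')(j), Function('s')(-571)) = Add(Add(15855, Pow(40, 2), Mul(257, 40)), Mul(2, I)) = Add(Add(15855, 1600, 10280), Mul(2, I)) = Add(27735, Mul(2, I))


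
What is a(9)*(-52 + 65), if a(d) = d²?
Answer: 1053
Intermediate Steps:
a(9)*(-52 + 65) = 9²*(-52 + 65) = 81*13 = 1053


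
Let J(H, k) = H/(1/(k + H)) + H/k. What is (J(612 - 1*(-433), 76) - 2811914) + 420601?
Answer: -4879417/4 ≈ -1.2199e+6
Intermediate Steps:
J(H, k) = H/k + H*(H + k) (J(H, k) = H/(1/(H + k)) + H/k = H*(H + k) + H/k = H/k + H*(H + k))
(J(612 - 1*(-433), 76) - 2811914) + 420601 = ((612 - 1*(-433))*(1 + 76*((612 - 1*(-433)) + 76))/76 - 2811914) + 420601 = ((612 + 433)*(1/76)*(1 + 76*((612 + 433) + 76)) - 2811914) + 420601 = (1045*(1/76)*(1 + 76*(1045 + 76)) - 2811914) + 420601 = (1045*(1/76)*(1 + 76*1121) - 2811914) + 420601 = (1045*(1/76)*(1 + 85196) - 2811914) + 420601 = (1045*(1/76)*85197 - 2811914) + 420601 = (4685835/4 - 2811914) + 420601 = -6561821/4 + 420601 = -4879417/4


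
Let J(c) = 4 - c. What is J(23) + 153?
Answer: 134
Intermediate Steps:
J(23) + 153 = (4 - 1*23) + 153 = (4 - 23) + 153 = -19 + 153 = 134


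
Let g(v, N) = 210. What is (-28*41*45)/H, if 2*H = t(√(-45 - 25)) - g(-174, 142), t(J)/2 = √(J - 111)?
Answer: 51660/(105 - √(-111 + I*√70)) ≈ 488.9 + 49.277*I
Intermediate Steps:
t(J) = 2*√(-111 + J) (t(J) = 2*√(J - 111) = 2*√(-111 + J))
H = -105 + √(-111 + I*√70) (H = (2*√(-111 + √(-45 - 25)) - 1*210)/2 = (2*√(-111 + √(-70)) - 210)/2 = (2*√(-111 + I*√70) - 210)/2 = (-210 + 2*√(-111 + I*√70))/2 = -105 + √(-111 + I*√70) ≈ -104.6 + 10.543*I)
(-28*41*45)/H = (-28*41*45)/(-105 + √(-111 + I*√70)) = (-1148*45)/(-105 + √(-111 + I*√70)) = -51660/(-105 + √(-111 + I*√70))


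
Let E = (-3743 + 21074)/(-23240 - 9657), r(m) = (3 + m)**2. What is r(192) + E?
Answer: 1250891094/32897 ≈ 38025.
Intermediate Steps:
E = -17331/32897 (E = 17331/(-32897) = 17331*(-1/32897) = -17331/32897 ≈ -0.52683)
r(192) + E = (3 + 192)**2 - 17331/32897 = 195**2 - 17331/32897 = 38025 - 17331/32897 = 1250891094/32897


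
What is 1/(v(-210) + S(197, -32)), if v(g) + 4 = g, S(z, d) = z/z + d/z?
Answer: -197/41993 ≈ -0.0046913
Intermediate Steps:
S(z, d) = 1 + d/z
v(g) = -4 + g
1/(v(-210) + S(197, -32)) = 1/((-4 - 210) + (-32 + 197)/197) = 1/(-214 + (1/197)*165) = 1/(-214 + 165/197) = 1/(-41993/197) = -197/41993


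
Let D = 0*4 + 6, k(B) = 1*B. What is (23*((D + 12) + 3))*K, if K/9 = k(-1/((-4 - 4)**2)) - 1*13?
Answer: -3621051/64 ≈ -56579.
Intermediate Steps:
k(B) = B
D = 6 (D = 0 + 6 = 6)
K = -7497/64 (K = 9*(-1/((-4 - 4)**2) - 1*13) = 9*(-1/((-8)**2) - 13) = 9*(-1/64 - 13) = 9*(-833/64) = -7497/64 ≈ -117.14)
(23*((D + 12) + 3))*K = (23*((6 + 12) + 3))*(-7497/64) = (23*(18 + 3))*(-7497/64) = (23*21)*(-7497/64) = 483*(-7497/64) = -3621051/64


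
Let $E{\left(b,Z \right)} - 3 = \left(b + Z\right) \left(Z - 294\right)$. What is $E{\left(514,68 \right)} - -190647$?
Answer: $59118$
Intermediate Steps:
$E{\left(b,Z \right)} = 3 + \left(-294 + Z\right) \left(Z + b\right)$ ($E{\left(b,Z \right)} = 3 + \left(b + Z\right) \left(Z - 294\right) = 3 + \left(Z + b\right) \left(-294 + Z\right) = 3 + \left(-294 + Z\right) \left(Z + b\right)$)
$E{\left(514,68 \right)} - -190647 = \left(3 + 68^{2} - 19992 - 151116 + 68 \cdot 514\right) - -190647 = \left(3 + 4624 - 19992 - 151116 + 34952\right) + 190647 = -131529 + 190647 = 59118$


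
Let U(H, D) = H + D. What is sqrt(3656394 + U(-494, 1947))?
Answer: sqrt(3657847) ≈ 1912.6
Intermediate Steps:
U(H, D) = D + H
sqrt(3656394 + U(-494, 1947)) = sqrt(3656394 + (1947 - 494)) = sqrt(3656394 + 1453) = sqrt(3657847)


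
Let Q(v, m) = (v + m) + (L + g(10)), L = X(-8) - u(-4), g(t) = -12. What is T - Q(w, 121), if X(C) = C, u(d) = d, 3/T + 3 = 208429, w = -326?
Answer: 46062149/208426 ≈ 221.00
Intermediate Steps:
T = 3/208426 (T = 3/(-3 + 208429) = 3/208426 ≈ 1.4394e-5)
L = -4 (L = -8 - 1*(-4) = -8 + 4 = -4)
Q(v, m) = -16 + m + v (Q(v, m) = (v + m) + (-4 - 12) = (m + v) - 16 = -16 + m + v)
T - Q(w, 121) = 3/208426 - (-16 + 121 - 326) = 3/208426 - 1*(-221) = 3/208426 + 221 = 46062149/208426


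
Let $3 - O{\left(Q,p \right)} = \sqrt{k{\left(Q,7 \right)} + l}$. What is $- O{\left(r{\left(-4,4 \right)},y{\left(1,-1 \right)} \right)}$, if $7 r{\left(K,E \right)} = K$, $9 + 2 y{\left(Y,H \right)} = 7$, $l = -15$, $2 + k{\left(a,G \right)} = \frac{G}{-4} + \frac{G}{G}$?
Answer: $-3 + \frac{i \sqrt{71}}{2} \approx -3.0 + 4.2131 i$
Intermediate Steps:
$k{\left(a,G \right)} = -1 - \frac{G}{4}$ ($k{\left(a,G \right)} = -2 + \left(\frac{G}{-4} + \frac{G}{G}\right) = -2 + \left(G \left(- \frac{1}{4}\right) + 1\right) = -2 - \left(-1 + \frac{G}{4}\right) = -1 - \frac{G}{4}$)
$y{\left(Y,H \right)} = -1$ ($y{\left(Y,H \right)} = - \frac{9}{2} + \frac{1}{2} \cdot 7 = - \frac{9}{2} + \frac{7}{2} = -1$)
$r{\left(K,E \right)} = \frac{K}{7}$
$O{\left(Q,p \right)} = 3 - \frac{i \sqrt{71}}{2}$ ($O{\left(Q,p \right)} = 3 - \sqrt{\left(-1 - \frac{7}{4}\right) - 15} = 3 - \sqrt{- \frac{11}{4} - 15} = 3 - \sqrt{- \frac{71}{4}} = 3 - \frac{i \sqrt{71}}{2}$)
$- O{\left(r{\left(-4,4 \right)},y{\left(1,-1 \right)} \right)} = - (3 - \frac{i \sqrt{71}}{2}) = -3 + \frac{i \sqrt{71}}{2}$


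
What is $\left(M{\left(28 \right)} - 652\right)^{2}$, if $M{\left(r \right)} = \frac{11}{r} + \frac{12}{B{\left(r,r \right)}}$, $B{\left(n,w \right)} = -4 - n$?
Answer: $\frac{1333053121}{3136} \approx 4.2508 \cdot 10^{5}$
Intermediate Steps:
$M{\left(r \right)} = \frac{11}{r} + \frac{12}{-4 - r}$
$\left(M{\left(28 \right)} - 652\right)^{2} = \left(\frac{44 - 28}{28 \left(4 + 28\right)} - 652\right)^{2} = \left(\frac{44 - 28}{28 \cdot 32} - 652\right)^{2} = \left(\frac{1}{28} \cdot \frac{1}{32} \cdot 16 - 652\right)^{2} = \left(\frac{1}{56} - 652\right)^{2} = \left(- \frac{36511}{56}\right)^{2} = \frac{1333053121}{3136}$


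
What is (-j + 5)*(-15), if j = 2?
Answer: -45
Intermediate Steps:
(-j + 5)*(-15) = (-1*2 + 5)*(-15) = (-2 + 5)*(-15) = 3*(-15) = -45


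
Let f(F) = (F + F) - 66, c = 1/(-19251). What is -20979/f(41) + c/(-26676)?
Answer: -2693387215697/2054158704 ≈ -1311.2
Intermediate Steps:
c = -1/19251 ≈ -5.1945e-5
f(F) = -66 + 2*F (f(F) = 2*F - 66 = -66 + 2*F)
-20979/f(41) + c/(-26676) = -20979/(-66 + 2*41) - 1/19251/(-26676) = -20979/(-66 + 82) - 1/19251*(-1/26676) = -20979/16 + 1/513539676 = -2693387215697/2054158704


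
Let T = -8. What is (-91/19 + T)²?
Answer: 59049/361 ≈ 163.57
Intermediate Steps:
(-91/19 + T)² = (-91/19 - 8)² = (-243/19)² = 59049/361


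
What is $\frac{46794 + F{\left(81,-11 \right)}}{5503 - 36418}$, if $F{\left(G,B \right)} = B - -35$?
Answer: $- \frac{1734}{1145} \approx -1.5144$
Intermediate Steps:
$F{\left(G,B \right)} = 35 + B$ ($F{\left(G,B \right)} = B + 35 = 35 + B$)
$\frac{46794 + F{\left(81,-11 \right)}}{5503 - 36418} = \frac{46794 + \left(35 - 11\right)}{5503 - 36418} = \frac{46794 + 24}{-30915} = 46818 \left(- \frac{1}{30915}\right) = - \frac{1734}{1145}$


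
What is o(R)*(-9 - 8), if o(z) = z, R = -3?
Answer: 51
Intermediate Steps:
o(R)*(-9 - 8) = -3*(-9 - 8) = -3*(-17) = 51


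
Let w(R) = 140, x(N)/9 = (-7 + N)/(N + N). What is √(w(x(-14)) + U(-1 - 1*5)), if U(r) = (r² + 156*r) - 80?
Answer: 2*I*√210 ≈ 28.983*I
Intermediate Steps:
U(r) = -80 + r² + 156*r
x(N) = 9*(-7 + N)/(2*N) (x(N) = 9*((-7 + N)/(N + N)) = 9*((-7 + N)/((2*N))) = 9*((-7 + N)*(1/(2*N))) = 9*((-7 + N)/(2*N)) = 9*(-7 + N)/(2*N))
√(w(x(-14)) + U(-1 - 1*5)) = √(140 + (-80 + (-1 - 1*5)² + 156*(-1 - 1*5))) = √(140 + (-80 + (-1 - 5)² + 156*(-1 - 5))) = √(140 + (-80 + (-6)² + 156*(-6))) = √(140 + (-80 + 36 - 936)) = √(140 - 980) = √(-840) = 2*I*√210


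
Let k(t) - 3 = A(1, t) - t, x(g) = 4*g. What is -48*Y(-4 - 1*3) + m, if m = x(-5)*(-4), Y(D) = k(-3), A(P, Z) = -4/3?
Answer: -144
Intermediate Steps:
A(P, Z) = -4/3 (A(P, Z) = -4*⅓ = -4/3)
k(t) = 5/3 - t (k(t) = 3 + (-4/3 - t) = 5/3 - t)
Y(D) = 14/3 (Y(D) = 5/3 - 1*(-3) = 5/3 + 3 = 14/3)
m = 80 (m = (4*(-5))*(-4) = -20*(-4) = 80)
-48*Y(-4 - 1*3) + m = -48*14/3 + 80 = -224 + 80 = -144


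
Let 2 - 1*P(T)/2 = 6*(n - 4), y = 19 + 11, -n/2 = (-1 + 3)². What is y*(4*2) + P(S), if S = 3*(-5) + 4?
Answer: 388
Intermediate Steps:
n = -8 (n = -2*(-1 + 3)² = -2*2² = -2*4 = -8)
S = -11 (S = -15 + 4 = -11)
y = 30
P(T) = 148 (P(T) = 4 - 12*(-8 - 4) = 4 - 12*(-12) = 4 - 2*(-72) = 4 + 144 = 148)
y*(4*2) + P(S) = 30*(4*2) + 148 = 30*8 + 148 = 240 + 148 = 388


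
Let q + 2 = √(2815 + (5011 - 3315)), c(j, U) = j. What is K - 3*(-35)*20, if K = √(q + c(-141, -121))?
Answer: 2100 + √(-143 + √4511) ≈ 2100.0 + 8.7084*I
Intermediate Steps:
q = -2 + √4511 (q = -2 + √(2815 + (5011 - 3315)) = -2 + √(2815 + 1696) = -2 + √4511 ≈ 65.164)
K = √(-143 + √4511) (K = √((-2 + √4511) - 141) = √(-143 + √4511) ≈ 8.7084*I)
K - 3*(-35)*20 = √(-143 + √4511) - 3*(-35)*20 = √(-143 + √4511) - (-105)*20 = √(-143 + √4511) - 1*(-2100) = √(-143 + √4511) + 2100 = 2100 + √(-143 + √4511)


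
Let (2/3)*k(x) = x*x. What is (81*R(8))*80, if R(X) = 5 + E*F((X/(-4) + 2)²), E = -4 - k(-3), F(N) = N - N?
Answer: 32400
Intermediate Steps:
k(x) = 3*x²/2 (k(x) = 3*(x*x)/2 = 3*x²/2)
F(N) = 0
E = -35/2 (E = -4 - 3*(-3)²/2 = -4 - 3*9/2 = -4 - 1*27/2 = -4 - 27/2 = -35/2 ≈ -17.500)
R(X) = 5 (R(X) = 5 - 35/2*0 = 5 + 0 = 5)
(81*R(8))*80 = (81*5)*80 = 405*80 = 32400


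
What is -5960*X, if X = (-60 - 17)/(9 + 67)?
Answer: 114730/19 ≈ 6038.4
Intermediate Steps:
X = -77/76 ≈ -1.0132
-5960*X = -5960*(-77/76) = 114730/19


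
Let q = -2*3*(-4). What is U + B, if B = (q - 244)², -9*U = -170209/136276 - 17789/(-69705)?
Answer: 4137825493652581/85492067220 ≈ 48400.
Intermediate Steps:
q = 24 (q = -6*(-4) = 24)
U = 9440204581/85492067220 (U = -(-170209/136276 - 17789/(-69705))/9 = -(-170209*1/136276 - 17789*(-1/69705))/9 = -(-170209/136276 + 17789/69705)/9 = -⅑*(-9440204581/9499118580) = 9440204581/85492067220 ≈ 0.11042)
B = 48400 (B = (24 - 244)² = (-220)² = 48400)
U + B = 9440204581/85492067220 + 48400 = 4137825493652581/85492067220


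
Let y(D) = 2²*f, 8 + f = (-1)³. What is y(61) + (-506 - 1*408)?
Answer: -950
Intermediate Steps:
f = -9 (f = -8 + (-1)³ = -8 - 1 = -9)
y(D) = -36 (y(D) = 2²*(-9) = 4*(-9) = -36)
y(61) + (-506 - 1*408) = -36 + (-506 - 1*408) = -36 + (-506 - 408) = -36 - 914 = -950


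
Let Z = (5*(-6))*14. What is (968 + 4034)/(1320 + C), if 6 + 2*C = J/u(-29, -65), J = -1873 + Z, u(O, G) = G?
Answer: 650260/173503 ≈ 3.7478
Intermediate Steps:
Z = -420 (Z = -30*14 = -420)
J = -2293 (J = -1873 - 420 = -2293)
C = 1903/130 (C = -3 + (-2293/(-65))/2 = -3 + (-2293*(-1/65))/2 = -3 + (½)*(2293/65) = -3 + 2293/130 = 1903/130 ≈ 14.638)
(968 + 4034)/(1320 + C) = (968 + 4034)/(1320 + 1903/130) = 5002/(173503/130) = 5002*(130/173503) = 650260/173503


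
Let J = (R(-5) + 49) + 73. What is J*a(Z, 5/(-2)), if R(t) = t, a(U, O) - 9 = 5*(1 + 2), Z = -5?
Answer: 2808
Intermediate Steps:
a(U, O) = 24 (a(U, O) = 9 + 5*(1 + 2) = 9 + 5*3 = 9 + 15 = 24)
J = 117 (J = (-5 + 49) + 73 = 44 + 73 = 117)
J*a(Z, 5/(-2)) = 117*24 = 2808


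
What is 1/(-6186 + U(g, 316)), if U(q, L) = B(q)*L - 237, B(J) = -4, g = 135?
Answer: -1/7687 ≈ -0.00013009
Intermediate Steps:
U(q, L) = -237 - 4*L (U(q, L) = -4*L - 237 = -237 - 4*L)
1/(-6186 + U(g, 316)) = 1/(-6186 + (-237 - 4*316)) = 1/(-6186 + (-237 - 1264)) = 1/(-6186 - 1501) = 1/(-7687) = -1/7687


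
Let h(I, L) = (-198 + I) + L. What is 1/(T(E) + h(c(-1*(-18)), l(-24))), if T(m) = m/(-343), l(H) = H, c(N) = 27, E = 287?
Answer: -49/9596 ≈ -0.0051063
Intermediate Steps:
T(m) = -m/343 (T(m) = m*(-1/343) = -m/343)
h(I, L) = -198 + I + L
1/(T(E) + h(c(-1*(-18)), l(-24))) = 1/(-1/343*287 + (-198 + 27 - 24)) = 1/(-41/49 - 195) = 1/(-9596/49) = -49/9596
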